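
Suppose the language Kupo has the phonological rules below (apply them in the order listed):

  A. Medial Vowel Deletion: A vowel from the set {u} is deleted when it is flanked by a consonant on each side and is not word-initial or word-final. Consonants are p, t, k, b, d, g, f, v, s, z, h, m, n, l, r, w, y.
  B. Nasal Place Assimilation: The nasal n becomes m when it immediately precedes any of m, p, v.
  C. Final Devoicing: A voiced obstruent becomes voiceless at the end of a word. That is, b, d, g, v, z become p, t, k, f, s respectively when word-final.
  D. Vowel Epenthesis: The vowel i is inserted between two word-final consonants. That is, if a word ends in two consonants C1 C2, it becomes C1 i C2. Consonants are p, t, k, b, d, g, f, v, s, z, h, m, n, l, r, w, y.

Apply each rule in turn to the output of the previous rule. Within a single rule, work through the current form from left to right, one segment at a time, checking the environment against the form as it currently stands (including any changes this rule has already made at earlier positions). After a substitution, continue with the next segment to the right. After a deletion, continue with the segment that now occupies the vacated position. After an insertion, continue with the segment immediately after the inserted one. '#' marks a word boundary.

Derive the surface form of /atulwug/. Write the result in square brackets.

A Medial Vowel Deletion: [atulwug] → [atlwg]
B Nasal Place Assimilation: no change — [atlwg]
C Final Devoicing: [atlwg] → [atlwk]
D Vowel Epenthesis: [atlwk] → [atlwik]

[atlwik]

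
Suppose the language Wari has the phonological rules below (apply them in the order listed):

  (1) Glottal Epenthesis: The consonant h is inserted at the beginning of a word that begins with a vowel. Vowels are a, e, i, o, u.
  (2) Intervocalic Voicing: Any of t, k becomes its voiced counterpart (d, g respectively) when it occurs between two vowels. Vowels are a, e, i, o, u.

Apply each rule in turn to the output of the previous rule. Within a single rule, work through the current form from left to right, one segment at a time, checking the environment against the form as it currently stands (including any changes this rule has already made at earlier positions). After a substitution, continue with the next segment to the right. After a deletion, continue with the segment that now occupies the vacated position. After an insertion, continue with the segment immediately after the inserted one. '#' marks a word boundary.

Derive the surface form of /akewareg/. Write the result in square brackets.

[hagewareg]

(1) Glottal Epenthesis: [akewareg] → [hakewareg]
(2) Intervocalic Voicing: [hakewareg] → [hagewareg]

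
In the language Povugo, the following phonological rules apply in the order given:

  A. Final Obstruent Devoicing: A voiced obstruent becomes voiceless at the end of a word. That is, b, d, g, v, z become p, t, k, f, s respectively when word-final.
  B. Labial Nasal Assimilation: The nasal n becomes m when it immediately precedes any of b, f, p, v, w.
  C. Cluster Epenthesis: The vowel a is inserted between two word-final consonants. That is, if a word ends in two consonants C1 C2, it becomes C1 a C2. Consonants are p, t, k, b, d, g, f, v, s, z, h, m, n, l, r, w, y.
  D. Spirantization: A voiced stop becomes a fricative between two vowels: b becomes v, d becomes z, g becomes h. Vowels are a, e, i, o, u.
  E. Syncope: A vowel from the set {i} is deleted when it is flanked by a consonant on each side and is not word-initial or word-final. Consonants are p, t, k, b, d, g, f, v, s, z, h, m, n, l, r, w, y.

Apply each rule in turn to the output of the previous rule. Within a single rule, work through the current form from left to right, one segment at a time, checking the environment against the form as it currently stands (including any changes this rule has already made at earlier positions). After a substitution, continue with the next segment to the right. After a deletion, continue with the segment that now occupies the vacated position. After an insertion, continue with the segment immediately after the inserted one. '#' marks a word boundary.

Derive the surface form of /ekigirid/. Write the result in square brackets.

[ekhrt]

A Final Obstruent Devoicing: [ekigirid] → [ekigirit]
B Labial Nasal Assimilation: no change — [ekigirit]
C Cluster Epenthesis: no change — [ekigirit]
D Spirantization: [ekigirit] → [ekihirit]
E Syncope: [ekihirit] → [ekhrt]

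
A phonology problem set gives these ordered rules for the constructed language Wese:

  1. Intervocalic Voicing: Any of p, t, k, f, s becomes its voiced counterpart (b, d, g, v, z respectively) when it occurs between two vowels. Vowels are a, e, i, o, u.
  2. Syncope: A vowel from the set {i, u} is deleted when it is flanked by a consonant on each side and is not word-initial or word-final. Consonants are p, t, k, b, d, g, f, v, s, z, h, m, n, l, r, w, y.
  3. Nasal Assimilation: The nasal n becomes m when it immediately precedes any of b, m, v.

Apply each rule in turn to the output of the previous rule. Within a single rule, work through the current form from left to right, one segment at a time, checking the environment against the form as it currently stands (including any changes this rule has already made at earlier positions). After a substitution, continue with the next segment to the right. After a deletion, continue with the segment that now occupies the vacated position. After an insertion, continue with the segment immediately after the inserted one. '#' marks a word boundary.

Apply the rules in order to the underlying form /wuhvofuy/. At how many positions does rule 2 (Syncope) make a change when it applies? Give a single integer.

1 Intervocalic Voicing: [wuhvofuy] → [wuhvovuy]
2 Syncope: [wuhvovuy] → [whvovy]
3 Nasal Assimilation: no change — [whvovy]
Rule 2 changed 2 position(s).

2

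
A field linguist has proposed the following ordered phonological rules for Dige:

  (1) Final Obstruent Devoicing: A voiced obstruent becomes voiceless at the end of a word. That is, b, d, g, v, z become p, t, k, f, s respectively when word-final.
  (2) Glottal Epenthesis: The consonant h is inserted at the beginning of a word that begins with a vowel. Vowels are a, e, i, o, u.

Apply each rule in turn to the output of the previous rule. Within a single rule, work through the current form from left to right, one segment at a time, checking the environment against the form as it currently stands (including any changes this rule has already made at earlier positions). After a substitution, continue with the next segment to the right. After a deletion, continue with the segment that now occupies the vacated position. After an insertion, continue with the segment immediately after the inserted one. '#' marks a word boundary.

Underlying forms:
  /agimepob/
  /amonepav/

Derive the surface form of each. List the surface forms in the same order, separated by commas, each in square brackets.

/agimepob/:
  (1) Final Obstruent Devoicing: [agimepob] → [agimepop]
  (2) Glottal Epenthesis: [agimepop] → [hagimepop]
/amonepav/:
  (1) Final Obstruent Devoicing: [amonepav] → [amonepaf]
  (2) Glottal Epenthesis: [amonepaf] → [hamonepaf]

[hagimepop], [hamonepaf]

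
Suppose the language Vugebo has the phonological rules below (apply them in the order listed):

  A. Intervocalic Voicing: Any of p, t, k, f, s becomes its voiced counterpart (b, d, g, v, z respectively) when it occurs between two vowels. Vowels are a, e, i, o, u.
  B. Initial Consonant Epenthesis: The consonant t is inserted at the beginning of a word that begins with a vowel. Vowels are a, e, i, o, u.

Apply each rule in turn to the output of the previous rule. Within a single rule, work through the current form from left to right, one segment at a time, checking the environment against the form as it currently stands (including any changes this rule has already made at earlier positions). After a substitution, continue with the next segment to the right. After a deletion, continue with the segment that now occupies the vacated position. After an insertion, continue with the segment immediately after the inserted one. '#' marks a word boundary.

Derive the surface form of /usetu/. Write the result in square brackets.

[tuzedu]

A Intervocalic Voicing: [usetu] → [uzedu]
B Initial Consonant Epenthesis: [uzedu] → [tuzedu]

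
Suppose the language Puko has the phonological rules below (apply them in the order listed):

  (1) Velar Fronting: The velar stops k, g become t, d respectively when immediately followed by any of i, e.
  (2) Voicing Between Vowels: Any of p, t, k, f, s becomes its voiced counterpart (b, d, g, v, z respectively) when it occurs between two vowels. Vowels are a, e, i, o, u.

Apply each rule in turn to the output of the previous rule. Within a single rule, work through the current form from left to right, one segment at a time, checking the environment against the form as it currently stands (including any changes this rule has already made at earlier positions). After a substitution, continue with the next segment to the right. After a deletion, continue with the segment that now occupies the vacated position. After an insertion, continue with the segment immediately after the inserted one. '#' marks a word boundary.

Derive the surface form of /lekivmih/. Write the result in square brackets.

(1) Velar Fronting: [lekivmih] → [letivmih]
(2) Voicing Between Vowels: [letivmih] → [ledivmih]

[ledivmih]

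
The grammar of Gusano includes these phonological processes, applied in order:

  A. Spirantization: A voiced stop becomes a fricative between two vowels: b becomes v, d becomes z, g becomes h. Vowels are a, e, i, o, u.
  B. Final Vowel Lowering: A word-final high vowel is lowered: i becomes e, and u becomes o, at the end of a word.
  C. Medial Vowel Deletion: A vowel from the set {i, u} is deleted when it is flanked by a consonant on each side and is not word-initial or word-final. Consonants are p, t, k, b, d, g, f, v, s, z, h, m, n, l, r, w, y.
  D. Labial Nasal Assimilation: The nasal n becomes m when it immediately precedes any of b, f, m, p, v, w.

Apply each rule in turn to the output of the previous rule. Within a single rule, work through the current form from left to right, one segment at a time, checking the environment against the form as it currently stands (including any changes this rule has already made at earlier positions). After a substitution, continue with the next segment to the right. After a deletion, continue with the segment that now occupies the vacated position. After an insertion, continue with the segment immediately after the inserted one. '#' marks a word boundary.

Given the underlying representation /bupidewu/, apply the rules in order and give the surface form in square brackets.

[bpzewo]

A Spirantization: [bupidewu] → [bupizewu]
B Final Vowel Lowering: [bupizewu] → [bupizewo]
C Medial Vowel Deletion: [bupizewo] → [bpzewo]
D Labial Nasal Assimilation: no change — [bpzewo]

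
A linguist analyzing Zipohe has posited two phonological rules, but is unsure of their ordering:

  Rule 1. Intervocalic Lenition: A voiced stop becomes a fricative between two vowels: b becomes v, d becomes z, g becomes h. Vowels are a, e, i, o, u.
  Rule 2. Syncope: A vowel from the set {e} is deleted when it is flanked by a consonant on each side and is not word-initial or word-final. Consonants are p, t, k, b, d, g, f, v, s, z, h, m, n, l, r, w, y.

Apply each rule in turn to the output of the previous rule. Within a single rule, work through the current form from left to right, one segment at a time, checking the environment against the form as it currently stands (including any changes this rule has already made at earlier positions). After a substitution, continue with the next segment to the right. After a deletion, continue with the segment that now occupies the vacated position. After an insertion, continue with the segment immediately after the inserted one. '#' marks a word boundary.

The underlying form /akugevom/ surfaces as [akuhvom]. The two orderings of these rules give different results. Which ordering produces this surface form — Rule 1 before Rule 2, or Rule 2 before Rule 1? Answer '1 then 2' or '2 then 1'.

1 then 2

Order 1 then 2:
  1 Intervocalic Lenition: [akugevom] → [akuhevom]
  2 Syncope: [akuhevom] → [akuhvom]
  result: [akuhvom]
Order 2 then 1:
  2 Syncope: [akugevom] → [akugvom]
  1 Intervocalic Lenition: no change — [akugvom]
  result: [akugvom]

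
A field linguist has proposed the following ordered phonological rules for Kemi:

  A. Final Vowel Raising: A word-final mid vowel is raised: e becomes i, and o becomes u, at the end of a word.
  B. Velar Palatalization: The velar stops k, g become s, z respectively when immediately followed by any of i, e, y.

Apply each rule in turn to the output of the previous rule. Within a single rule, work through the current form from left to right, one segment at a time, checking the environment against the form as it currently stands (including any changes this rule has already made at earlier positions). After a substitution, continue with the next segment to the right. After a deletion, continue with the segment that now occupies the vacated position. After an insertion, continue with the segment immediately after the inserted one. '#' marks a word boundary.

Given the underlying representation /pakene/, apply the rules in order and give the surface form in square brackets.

[paseni]

A Final Vowel Raising: [pakene] → [pakeni]
B Velar Palatalization: [pakeni] → [paseni]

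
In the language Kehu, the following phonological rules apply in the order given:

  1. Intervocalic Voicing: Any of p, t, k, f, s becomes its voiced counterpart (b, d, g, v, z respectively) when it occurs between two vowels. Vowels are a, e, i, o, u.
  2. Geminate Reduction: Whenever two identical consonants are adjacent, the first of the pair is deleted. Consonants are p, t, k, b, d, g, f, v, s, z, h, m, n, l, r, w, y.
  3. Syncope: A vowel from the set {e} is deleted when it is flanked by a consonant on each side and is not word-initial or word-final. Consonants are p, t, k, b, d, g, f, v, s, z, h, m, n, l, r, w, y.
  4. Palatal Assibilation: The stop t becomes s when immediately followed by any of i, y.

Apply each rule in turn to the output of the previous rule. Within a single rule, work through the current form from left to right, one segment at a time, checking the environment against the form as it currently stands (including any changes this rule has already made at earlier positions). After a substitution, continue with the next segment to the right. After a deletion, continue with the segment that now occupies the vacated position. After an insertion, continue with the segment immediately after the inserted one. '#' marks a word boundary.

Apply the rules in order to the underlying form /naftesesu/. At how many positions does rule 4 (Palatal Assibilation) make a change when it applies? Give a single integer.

1 Intervocalic Voicing: [naftesesu] → [naftezezu]
2 Geminate Reduction: no change — [naftezezu]
3 Syncope: [naftezezu] → [naftzzu]
4 Palatal Assibilation: no change — [naftzzu]
Rule 4 changed 0 position(s).

0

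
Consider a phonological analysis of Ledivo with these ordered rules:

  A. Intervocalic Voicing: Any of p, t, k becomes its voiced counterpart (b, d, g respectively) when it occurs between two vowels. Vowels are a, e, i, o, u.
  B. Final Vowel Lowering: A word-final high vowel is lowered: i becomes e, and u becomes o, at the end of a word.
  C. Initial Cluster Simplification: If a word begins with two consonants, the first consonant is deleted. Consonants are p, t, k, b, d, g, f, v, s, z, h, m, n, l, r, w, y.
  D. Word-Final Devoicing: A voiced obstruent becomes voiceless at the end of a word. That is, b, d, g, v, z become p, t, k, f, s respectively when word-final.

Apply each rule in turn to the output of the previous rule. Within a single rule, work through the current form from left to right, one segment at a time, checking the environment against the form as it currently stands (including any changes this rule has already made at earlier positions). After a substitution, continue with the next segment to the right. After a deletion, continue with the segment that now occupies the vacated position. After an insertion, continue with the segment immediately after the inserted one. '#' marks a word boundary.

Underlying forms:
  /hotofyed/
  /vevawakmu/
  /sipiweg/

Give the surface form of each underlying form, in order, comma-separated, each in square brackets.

/hotofyed/:
  A Intervocalic Voicing: [hotofyed] → [hodofyed]
  B Final Vowel Lowering: no change — [hodofyed]
  C Initial Cluster Simplification: no change — [hodofyed]
  D Word-Final Devoicing: [hodofyed] → [hodofyet]
/vevawakmu/:
  A Intervocalic Voicing: no change — [vevawakmu]
  B Final Vowel Lowering: [vevawakmu] → [vevawakmo]
  C Initial Cluster Simplification: no change — [vevawakmo]
  D Word-Final Devoicing: no change — [vevawakmo]
/sipiweg/:
  A Intervocalic Voicing: [sipiweg] → [sibiweg]
  B Final Vowel Lowering: no change — [sibiweg]
  C Initial Cluster Simplification: no change — [sibiweg]
  D Word-Final Devoicing: [sibiweg] → [sibiwek]

[hodofyet], [vevawakmo], [sibiwek]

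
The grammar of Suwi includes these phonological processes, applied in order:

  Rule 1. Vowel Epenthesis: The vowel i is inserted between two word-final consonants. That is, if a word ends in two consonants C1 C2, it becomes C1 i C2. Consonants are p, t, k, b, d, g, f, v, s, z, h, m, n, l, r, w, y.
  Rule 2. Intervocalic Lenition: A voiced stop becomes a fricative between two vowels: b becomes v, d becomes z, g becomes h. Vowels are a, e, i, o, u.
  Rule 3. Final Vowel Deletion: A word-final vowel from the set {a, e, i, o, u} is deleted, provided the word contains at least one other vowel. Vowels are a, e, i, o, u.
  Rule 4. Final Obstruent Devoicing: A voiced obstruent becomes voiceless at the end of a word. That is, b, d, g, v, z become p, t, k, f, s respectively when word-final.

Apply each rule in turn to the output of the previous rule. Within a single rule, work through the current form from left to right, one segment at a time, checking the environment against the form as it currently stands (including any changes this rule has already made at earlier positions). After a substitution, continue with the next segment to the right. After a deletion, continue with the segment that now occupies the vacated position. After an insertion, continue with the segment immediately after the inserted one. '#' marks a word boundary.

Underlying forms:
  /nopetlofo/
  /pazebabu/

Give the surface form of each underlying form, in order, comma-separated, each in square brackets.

[nopetlof], [pazevaf]

/nopetlofo/:
  Rule 1 Vowel Epenthesis: no change — [nopetlofo]
  Rule 2 Intervocalic Lenition: no change — [nopetlofo]
  Rule 3 Final Vowel Deletion: [nopetlofo] → [nopetlof]
  Rule 4 Final Obstruent Devoicing: no change — [nopetlof]
/pazebabu/:
  Rule 1 Vowel Epenthesis: no change — [pazebabu]
  Rule 2 Intervocalic Lenition: [pazebabu] → [pazevavu]
  Rule 3 Final Vowel Deletion: [pazevavu] → [pazevav]
  Rule 4 Final Obstruent Devoicing: [pazevav] → [pazevaf]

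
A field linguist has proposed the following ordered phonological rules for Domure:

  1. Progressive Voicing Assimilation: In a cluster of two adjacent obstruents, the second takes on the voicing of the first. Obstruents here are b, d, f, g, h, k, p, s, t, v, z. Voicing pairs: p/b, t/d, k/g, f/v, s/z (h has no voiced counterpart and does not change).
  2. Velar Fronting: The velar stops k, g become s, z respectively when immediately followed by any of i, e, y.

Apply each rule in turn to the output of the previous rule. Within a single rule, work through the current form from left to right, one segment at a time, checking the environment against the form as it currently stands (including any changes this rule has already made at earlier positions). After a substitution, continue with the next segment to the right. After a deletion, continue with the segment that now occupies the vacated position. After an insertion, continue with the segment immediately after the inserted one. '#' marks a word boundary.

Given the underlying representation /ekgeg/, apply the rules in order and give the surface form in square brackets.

[ekseg]

1 Progressive Voicing Assimilation: [ekgeg] → [ekkeg]
2 Velar Fronting: [ekkeg] → [ekseg]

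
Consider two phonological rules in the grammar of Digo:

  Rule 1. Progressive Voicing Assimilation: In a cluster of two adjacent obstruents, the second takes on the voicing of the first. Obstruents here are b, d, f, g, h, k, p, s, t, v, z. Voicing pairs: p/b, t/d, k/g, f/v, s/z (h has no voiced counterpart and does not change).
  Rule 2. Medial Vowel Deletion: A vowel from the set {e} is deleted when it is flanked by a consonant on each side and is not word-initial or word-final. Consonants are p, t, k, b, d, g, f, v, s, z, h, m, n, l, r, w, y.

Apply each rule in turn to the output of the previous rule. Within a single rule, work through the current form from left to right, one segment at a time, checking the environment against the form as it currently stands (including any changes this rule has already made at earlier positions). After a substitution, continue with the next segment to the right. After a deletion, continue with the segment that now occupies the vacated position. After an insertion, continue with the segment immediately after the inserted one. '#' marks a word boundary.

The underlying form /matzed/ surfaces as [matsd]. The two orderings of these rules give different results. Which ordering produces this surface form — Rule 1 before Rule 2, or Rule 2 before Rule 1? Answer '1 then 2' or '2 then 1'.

Order 1 then 2:
  1 Progressive Voicing Assimilation: [matzed] → [matsed]
  2 Medial Vowel Deletion: [matsed] → [matsd]
  result: [matsd]
Order 2 then 1:
  2 Medial Vowel Deletion: [matzed] → [matzd]
  1 Progressive Voicing Assimilation: [matzd] → [matst]
  result: [matst]

1 then 2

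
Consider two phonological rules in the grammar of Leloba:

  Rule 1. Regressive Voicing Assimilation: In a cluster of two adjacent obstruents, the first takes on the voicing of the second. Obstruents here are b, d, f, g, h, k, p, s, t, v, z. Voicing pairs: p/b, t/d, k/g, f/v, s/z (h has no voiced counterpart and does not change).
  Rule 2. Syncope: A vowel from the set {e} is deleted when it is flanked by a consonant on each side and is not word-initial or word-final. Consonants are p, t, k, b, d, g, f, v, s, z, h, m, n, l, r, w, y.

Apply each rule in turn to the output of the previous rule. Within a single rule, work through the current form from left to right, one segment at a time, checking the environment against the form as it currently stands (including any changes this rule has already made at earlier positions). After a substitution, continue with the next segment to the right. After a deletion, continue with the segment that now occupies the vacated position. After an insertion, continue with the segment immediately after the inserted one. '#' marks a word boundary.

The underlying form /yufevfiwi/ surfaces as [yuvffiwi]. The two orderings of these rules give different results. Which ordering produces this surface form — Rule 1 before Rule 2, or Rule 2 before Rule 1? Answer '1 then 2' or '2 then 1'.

2 then 1

Order 1 then 2:
  1 Regressive Voicing Assimilation: [yufevfiwi] → [yufeffiwi]
  2 Syncope: [yufeffiwi] → [yufffiwi]
  result: [yufffiwi]
Order 2 then 1:
  2 Syncope: [yufevfiwi] → [yufvfiwi]
  1 Regressive Voicing Assimilation: [yufvfiwi] → [yuvffiwi]
  result: [yuvffiwi]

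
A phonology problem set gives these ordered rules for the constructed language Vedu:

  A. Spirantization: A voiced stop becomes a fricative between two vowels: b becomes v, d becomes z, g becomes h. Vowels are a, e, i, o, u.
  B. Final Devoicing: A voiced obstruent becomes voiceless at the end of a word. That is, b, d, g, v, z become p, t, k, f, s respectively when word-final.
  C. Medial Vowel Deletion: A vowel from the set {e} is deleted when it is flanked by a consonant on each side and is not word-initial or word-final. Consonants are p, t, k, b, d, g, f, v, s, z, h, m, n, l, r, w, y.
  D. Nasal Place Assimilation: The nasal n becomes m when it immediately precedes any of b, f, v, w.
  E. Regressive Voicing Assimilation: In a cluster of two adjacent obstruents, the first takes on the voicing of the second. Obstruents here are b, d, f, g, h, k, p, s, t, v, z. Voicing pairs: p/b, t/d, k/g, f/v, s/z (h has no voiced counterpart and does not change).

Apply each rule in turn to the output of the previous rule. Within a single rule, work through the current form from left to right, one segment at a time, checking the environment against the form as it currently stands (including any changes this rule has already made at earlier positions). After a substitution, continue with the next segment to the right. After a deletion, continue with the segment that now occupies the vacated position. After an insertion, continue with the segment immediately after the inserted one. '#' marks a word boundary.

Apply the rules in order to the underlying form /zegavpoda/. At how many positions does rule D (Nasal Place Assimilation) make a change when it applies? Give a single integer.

0

A Spirantization: [zegavpoda] → [zehavpoza]
B Final Devoicing: no change — [zehavpoza]
C Medial Vowel Deletion: [zehavpoza] → [zhavpoza]
D Nasal Place Assimilation: no change — [zhavpoza]
E Regressive Voicing Assimilation: [zhavpoza] → [shafpoza]
Rule D changed 0 position(s).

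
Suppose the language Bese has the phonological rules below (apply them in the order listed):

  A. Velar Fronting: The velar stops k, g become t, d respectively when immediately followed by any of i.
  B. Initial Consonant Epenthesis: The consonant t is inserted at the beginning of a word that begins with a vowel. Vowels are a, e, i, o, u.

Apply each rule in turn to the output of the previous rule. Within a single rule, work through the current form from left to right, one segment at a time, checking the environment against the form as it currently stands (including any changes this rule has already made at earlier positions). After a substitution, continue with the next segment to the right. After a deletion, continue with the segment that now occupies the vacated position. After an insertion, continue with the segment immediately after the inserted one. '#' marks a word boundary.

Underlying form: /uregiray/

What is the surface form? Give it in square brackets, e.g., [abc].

[turediray]

A Velar Fronting: [uregiray] → [urediray]
B Initial Consonant Epenthesis: [urediray] → [turediray]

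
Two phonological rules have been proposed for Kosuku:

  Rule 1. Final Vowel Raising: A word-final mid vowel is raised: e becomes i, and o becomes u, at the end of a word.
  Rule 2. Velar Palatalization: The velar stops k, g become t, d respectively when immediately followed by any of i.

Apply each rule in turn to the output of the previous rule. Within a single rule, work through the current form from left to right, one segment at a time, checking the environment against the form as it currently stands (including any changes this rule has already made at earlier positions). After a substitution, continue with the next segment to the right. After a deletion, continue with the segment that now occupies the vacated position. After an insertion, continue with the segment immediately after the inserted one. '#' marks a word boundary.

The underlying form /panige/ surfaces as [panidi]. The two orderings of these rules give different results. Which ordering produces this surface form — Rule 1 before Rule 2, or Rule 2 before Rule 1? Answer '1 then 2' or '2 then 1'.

1 then 2

Order 1 then 2:
  1 Final Vowel Raising: [panige] → [panigi]
  2 Velar Palatalization: [panigi] → [panidi]
  result: [panidi]
Order 2 then 1:
  2 Velar Palatalization: no change — [panige]
  1 Final Vowel Raising: [panige] → [panigi]
  result: [panigi]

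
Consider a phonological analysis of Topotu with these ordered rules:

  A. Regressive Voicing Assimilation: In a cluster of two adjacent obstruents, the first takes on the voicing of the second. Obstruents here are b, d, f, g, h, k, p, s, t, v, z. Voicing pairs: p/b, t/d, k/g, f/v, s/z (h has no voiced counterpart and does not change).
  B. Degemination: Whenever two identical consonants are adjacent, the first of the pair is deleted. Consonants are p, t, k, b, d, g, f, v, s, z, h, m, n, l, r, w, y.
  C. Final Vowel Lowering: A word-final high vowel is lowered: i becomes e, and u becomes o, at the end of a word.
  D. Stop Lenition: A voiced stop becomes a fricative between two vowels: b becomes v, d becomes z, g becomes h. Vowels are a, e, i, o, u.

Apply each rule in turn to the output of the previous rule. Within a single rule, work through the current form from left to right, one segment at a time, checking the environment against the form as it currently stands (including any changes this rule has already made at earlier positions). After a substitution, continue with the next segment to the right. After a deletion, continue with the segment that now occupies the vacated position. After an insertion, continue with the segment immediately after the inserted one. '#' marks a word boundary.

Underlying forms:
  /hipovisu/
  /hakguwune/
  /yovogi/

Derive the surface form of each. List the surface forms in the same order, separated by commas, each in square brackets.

/hipovisu/:
  A Regressive Voicing Assimilation: no change — [hipovisu]
  B Degemination: no change — [hipovisu]
  C Final Vowel Lowering: [hipovisu] → [hipoviso]
  D Stop Lenition: no change — [hipoviso]
/hakguwune/:
  A Regressive Voicing Assimilation: [hakguwune] → [hagguwune]
  B Degemination: [hagguwune] → [haguwune]
  C Final Vowel Lowering: no change — [haguwune]
  D Stop Lenition: [haguwune] → [hahuwune]
/yovogi/:
  A Regressive Voicing Assimilation: no change — [yovogi]
  B Degemination: no change — [yovogi]
  C Final Vowel Lowering: [yovogi] → [yovoge]
  D Stop Lenition: [yovoge] → [yovohe]

[hipoviso], [hahuwune], [yovohe]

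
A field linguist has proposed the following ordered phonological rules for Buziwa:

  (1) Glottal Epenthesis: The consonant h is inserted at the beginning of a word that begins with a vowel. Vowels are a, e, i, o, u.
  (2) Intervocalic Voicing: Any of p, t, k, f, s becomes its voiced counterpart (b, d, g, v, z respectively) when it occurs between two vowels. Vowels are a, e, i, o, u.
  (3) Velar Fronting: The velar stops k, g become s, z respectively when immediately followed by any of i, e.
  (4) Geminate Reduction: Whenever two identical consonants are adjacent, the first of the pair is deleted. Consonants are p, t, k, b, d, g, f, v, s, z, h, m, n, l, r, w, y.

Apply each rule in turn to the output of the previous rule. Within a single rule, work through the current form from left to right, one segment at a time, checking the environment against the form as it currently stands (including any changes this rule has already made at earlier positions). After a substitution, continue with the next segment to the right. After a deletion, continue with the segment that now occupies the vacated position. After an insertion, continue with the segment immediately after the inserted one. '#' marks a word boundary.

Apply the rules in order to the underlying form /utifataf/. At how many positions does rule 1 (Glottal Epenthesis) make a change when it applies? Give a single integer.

(1) Glottal Epenthesis: [utifataf] → [hutifataf]
(2) Intervocalic Voicing: [hutifataf] → [hudivadaf]
(3) Velar Fronting: no change — [hudivadaf]
(4) Geminate Reduction: no change — [hudivadaf]
Rule 1 changed 1 position(s).

1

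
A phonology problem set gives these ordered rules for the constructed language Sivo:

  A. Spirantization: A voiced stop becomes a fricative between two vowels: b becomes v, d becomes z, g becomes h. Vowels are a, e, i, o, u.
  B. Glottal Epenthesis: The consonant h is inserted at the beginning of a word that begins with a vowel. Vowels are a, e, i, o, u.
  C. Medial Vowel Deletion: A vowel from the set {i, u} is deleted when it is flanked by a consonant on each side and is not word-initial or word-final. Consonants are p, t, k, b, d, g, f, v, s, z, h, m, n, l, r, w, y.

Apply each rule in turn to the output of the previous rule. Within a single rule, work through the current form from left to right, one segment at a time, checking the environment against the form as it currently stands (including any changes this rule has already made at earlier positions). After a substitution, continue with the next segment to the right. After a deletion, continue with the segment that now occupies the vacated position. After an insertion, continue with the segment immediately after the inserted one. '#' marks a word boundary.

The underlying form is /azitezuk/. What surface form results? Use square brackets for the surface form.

A Spirantization: no change — [azitezuk]
B Glottal Epenthesis: [azitezuk] → [hazitezuk]
C Medial Vowel Deletion: [hazitezuk] → [haztezk]

[haztezk]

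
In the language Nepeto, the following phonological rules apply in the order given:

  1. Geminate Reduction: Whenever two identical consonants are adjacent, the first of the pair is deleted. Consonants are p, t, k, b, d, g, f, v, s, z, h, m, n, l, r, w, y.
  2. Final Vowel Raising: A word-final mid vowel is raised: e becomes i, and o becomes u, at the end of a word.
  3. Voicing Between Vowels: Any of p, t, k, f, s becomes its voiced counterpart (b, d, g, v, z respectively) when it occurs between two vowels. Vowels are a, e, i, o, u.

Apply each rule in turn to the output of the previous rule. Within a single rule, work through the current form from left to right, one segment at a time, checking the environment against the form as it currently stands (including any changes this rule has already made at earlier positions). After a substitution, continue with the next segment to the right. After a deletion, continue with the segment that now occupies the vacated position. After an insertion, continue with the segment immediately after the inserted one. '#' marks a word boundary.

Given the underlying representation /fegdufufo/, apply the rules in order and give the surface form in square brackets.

1 Geminate Reduction: no change — [fegdufufo]
2 Final Vowel Raising: [fegdufufo] → [fegdufufu]
3 Voicing Between Vowels: [fegdufufu] → [fegduvuvu]

[fegduvuvu]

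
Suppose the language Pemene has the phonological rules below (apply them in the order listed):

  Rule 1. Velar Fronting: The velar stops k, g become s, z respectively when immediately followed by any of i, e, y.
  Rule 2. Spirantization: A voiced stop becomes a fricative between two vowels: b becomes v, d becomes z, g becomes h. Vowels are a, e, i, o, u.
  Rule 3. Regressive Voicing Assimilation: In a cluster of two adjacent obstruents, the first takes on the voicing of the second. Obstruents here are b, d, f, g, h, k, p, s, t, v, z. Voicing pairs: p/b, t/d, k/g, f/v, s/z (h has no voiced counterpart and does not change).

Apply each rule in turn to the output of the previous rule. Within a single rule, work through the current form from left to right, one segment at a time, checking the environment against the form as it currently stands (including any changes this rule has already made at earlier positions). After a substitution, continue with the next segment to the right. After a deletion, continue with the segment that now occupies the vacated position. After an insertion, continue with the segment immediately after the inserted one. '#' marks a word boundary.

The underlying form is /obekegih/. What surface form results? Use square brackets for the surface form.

Rule 1 Velar Fronting: [obekegih] → [obesezih]
Rule 2 Spirantization: [obesezih] → [ovesezih]
Rule 3 Regressive Voicing Assimilation: no change — [ovesezih]

[ovesezih]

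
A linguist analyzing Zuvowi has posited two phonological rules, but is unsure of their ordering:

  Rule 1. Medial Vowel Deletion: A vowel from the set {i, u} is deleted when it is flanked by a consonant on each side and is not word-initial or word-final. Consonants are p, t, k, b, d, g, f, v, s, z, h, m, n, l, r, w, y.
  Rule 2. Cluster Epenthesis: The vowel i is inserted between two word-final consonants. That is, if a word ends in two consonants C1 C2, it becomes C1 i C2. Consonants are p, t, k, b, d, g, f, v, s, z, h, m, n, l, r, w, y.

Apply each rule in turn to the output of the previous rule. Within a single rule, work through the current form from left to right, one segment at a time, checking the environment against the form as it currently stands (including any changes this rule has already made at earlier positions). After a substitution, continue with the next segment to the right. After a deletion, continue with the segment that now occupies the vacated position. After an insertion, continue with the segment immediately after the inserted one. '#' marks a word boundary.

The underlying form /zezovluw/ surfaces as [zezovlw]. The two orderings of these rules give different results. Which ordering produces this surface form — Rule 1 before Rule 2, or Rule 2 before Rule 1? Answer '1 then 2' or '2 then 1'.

2 then 1

Order 1 then 2:
  1 Medial Vowel Deletion: [zezovluw] → [zezovlw]
  2 Cluster Epenthesis: [zezovlw] → [zezovliw]
  result: [zezovliw]
Order 2 then 1:
  2 Cluster Epenthesis: no change — [zezovluw]
  1 Medial Vowel Deletion: [zezovluw] → [zezovlw]
  result: [zezovlw]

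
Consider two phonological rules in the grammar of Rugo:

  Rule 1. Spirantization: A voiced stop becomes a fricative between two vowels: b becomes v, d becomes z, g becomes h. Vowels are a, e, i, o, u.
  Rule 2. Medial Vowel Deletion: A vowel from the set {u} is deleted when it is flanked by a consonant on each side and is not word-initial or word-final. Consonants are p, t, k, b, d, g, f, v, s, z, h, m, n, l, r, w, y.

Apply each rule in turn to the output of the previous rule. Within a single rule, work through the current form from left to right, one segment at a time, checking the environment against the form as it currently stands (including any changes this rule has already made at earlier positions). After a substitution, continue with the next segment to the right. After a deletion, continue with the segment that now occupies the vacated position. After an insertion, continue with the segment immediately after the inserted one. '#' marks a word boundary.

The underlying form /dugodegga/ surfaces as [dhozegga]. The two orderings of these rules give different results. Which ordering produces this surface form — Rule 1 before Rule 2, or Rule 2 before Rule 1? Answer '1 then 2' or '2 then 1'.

1 then 2

Order 1 then 2:
  1 Spirantization: [dugodegga] → [duhozegga]
  2 Medial Vowel Deletion: [duhozegga] → [dhozegga]
  result: [dhozegga]
Order 2 then 1:
  2 Medial Vowel Deletion: [dugodegga] → [dgodegga]
  1 Spirantization: [dgodegga] → [dgozegga]
  result: [dgozegga]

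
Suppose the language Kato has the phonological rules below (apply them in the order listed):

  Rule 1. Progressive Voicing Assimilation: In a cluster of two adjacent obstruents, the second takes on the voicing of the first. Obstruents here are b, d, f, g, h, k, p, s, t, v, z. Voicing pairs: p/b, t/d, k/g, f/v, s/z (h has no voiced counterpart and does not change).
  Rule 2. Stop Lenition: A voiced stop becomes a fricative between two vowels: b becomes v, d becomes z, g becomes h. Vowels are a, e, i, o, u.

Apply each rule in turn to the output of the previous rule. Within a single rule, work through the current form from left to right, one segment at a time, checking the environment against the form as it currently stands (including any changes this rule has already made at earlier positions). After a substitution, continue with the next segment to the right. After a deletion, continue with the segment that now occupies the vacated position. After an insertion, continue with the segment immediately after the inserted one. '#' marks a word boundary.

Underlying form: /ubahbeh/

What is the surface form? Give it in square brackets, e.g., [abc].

Rule 1 Progressive Voicing Assimilation: [ubahbeh] → [ubahpeh]
Rule 2 Stop Lenition: [ubahpeh] → [uvahpeh]

[uvahpeh]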